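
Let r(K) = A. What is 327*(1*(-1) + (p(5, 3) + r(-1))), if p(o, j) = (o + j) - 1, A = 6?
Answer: 3924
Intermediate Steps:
r(K) = 6
p(o, j) = -1 + j + o (p(o, j) = (j + o) - 1 = -1 + j + o)
327*(1*(-1) + (p(5, 3) + r(-1))) = 327*(1*(-1) + ((-1 + 3 + 5) + 6)) = 327*(-1 + (7 + 6)) = 327*(-1 + 13) = 327*12 = 3924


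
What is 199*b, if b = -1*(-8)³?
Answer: 101888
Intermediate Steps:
b = 512 (b = -1*(-512) = 512)
199*b = 199*512 = 101888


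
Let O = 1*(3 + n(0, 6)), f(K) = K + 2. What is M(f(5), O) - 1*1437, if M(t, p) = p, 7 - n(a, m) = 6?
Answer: -1433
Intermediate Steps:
f(K) = 2 + K
n(a, m) = 1 (n(a, m) = 7 - 1*6 = 7 - 6 = 1)
O = 4 (O = 1*(3 + 1) = 1*4 = 4)
M(f(5), O) - 1*1437 = 4 - 1*1437 = 4 - 1437 = -1433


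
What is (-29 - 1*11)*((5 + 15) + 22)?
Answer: -1680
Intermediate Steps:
(-29 - 1*11)*((5 + 15) + 22) = (-29 - 11)*(20 + 22) = -40*42 = -1680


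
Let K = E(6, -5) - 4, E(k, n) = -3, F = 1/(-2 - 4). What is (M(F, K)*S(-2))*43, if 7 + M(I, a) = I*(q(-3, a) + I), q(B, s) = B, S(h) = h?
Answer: 10019/18 ≈ 556.61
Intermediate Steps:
F = -⅙ (F = 1/(-6) = -⅙ ≈ -0.16667)
K = -7 (K = -3 - 4 = -7)
M(I, a) = -7 + I*(-3 + I)
(M(F, K)*S(-2))*43 = ((-7 + (-⅙)² - 3*(-⅙))*(-2))*43 = ((-7 + 1/36 + ½)*(-2))*43 = -233/36*(-2)*43 = (233/18)*43 = 10019/18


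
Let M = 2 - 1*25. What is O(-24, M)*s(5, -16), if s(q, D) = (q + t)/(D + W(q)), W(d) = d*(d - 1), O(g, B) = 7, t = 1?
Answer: 21/2 ≈ 10.500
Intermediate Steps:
M = -23 (M = 2 - 25 = -23)
W(d) = d*(-1 + d)
s(q, D) = (1 + q)/(D + q*(-1 + q)) (s(q, D) = (q + 1)/(D + q*(-1 + q)) = (1 + q)/(D + q*(-1 + q)))
O(-24, M)*s(5, -16) = 7*((1 + 5)/(-16 + 5*(-1 + 5))) = 7*(6/(-16 + 5*4)) = 7*(6/(-16 + 20)) = 7*(6/4) = 7*((1/4)*6) = 7*(3/2) = 21/2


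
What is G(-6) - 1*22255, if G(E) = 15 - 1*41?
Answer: -22281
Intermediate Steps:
G(E) = -26 (G(E) = 15 - 41 = -26)
G(-6) - 1*22255 = -26 - 1*22255 = -26 - 22255 = -22281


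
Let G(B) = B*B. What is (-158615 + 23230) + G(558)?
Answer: 175979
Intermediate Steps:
G(B) = B²
(-158615 + 23230) + G(558) = (-158615 + 23230) + 558² = -135385 + 311364 = 175979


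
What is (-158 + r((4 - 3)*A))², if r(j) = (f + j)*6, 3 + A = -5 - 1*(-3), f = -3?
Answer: 42436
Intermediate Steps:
A = -5 (A = -3 + (-5 - 1*(-3)) = -3 + (-5 + 3) = -3 - 2 = -5)
r(j) = -18 + 6*j (r(j) = (-3 + j)*6 = -18 + 6*j)
(-158 + r((4 - 3)*A))² = (-158 + (-18 + 6*((4 - 3)*(-5))))² = (-158 + (-18 + 6*(1*(-5))))² = (-158 + (-18 + 6*(-5)))² = (-158 + (-18 - 30))² = (-158 - 48)² = (-206)² = 42436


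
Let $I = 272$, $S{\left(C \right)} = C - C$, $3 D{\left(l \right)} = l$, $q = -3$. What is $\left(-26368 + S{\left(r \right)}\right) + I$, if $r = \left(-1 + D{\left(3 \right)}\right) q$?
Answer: $-26096$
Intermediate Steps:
$D{\left(l \right)} = \frac{l}{3}$
$r = 0$ ($r = \left(-1 + \frac{1}{3} \cdot 3\right) \left(-3\right) = \left(-1 + 1\right) \left(-3\right) = 0 \left(-3\right) = 0$)
$S{\left(C \right)} = 0$
$\left(-26368 + S{\left(r \right)}\right) + I = \left(-26368 + 0\right) + 272 = -26368 + 272 = -26096$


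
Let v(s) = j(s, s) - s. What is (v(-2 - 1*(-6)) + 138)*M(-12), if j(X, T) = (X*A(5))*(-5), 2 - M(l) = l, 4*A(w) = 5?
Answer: 1526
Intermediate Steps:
A(w) = 5/4 (A(w) = (¼)*5 = 5/4)
M(l) = 2 - l
j(X, T) = -25*X/4 (j(X, T) = (X*(5/4))*(-5) = (5*X/4)*(-5) = -25*X/4)
v(s) = -29*s/4 (v(s) = -25*s/4 - s = -29*s/4)
(v(-2 - 1*(-6)) + 138)*M(-12) = (-29*(-2 - 1*(-6))/4 + 138)*(2 - 1*(-12)) = (-29*(-2 + 6)/4 + 138)*(2 + 12) = (-29/4*4 + 138)*14 = (-29 + 138)*14 = 109*14 = 1526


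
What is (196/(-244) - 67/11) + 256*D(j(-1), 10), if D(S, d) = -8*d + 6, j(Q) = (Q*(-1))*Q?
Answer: -12716050/671 ≈ -18951.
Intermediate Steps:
j(Q) = -Q**2 (j(Q) = (-Q)*Q = -Q**2)
D(S, d) = 6 - 8*d
(196/(-244) - 67/11) + 256*D(j(-1), 10) = (196/(-244) - 67/11) + 256*(6 - 8*10) = (196*(-1/244) - 67*1/11) + 256*(6 - 80) = (-49/61 - 67/11) + 256*(-74) = -4626/671 - 18944 = -12716050/671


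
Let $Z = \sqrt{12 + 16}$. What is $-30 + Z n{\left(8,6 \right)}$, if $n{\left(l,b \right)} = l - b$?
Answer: $-30 + 4 \sqrt{7} \approx -19.417$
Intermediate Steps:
$Z = 2 \sqrt{7}$ ($Z = \sqrt{28} = 2 \sqrt{7} \approx 5.2915$)
$-30 + Z n{\left(8,6 \right)} = -30 + 2 \sqrt{7} \left(8 - 6\right) = -30 + 2 \sqrt{7} \cdot 2 = -30 + 4 \sqrt{7}$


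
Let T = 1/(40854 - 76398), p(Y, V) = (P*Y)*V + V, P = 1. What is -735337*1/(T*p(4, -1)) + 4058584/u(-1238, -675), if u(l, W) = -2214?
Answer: -28933468035556/5535 ≈ -5.2274e+9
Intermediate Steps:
p(Y, V) = V + V*Y (p(Y, V) = (1*Y)*V + V = Y*V + V = V*Y + V = V + V*Y)
T = -1/35544 (T = 1/(-35544) = -1/35544 ≈ -2.8134e-5)
-735337*1/(T*p(4, -1)) + 4058584/u(-1238, -675) = -735337*35544/(1 + 4) + 4058584/(-2214) = -735337/(-1*5*(-1/35544)) + 4058584*(-1/2214) = -735337/((-5*(-1/35544))) - 2029292/1107 = -735337/5/35544 - 2029292/1107 = -735337*35544/5 - 2029292/1107 = -26136818328/5 - 2029292/1107 = -28933468035556/5535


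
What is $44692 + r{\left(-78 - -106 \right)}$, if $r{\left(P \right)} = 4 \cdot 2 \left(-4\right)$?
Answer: $44660$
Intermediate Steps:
$r{\left(P \right)} = -32$ ($r{\left(P \right)} = 8 \left(-4\right) = -32$)
$44692 + r{\left(-78 - -106 \right)} = 44692 - 32 = 44660$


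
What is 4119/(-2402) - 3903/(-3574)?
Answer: -1336575/2146187 ≈ -0.62277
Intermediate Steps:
4119/(-2402) - 3903/(-3574) = 4119*(-1/2402) - 3903*(-1/3574) = -4119/2402 + 3903/3574 = -1336575/2146187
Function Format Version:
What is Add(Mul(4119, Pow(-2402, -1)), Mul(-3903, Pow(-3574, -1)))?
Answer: Rational(-1336575, 2146187) ≈ -0.62277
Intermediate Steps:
Add(Mul(4119, Pow(-2402, -1)), Mul(-3903, Pow(-3574, -1))) = Add(Mul(4119, Rational(-1, 2402)), Mul(-3903, Rational(-1, 3574))) = Add(Rational(-4119, 2402), Rational(3903, 3574)) = Rational(-1336575, 2146187)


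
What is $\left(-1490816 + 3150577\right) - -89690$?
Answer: $1749451$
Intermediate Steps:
$\left(-1490816 + 3150577\right) - -89690 = 1659761 + \left(90244 - 554\right) = 1659761 + 89690 = 1749451$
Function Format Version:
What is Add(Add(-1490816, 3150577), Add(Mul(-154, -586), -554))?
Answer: 1749451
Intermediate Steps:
Add(Add(-1490816, 3150577), Add(Mul(-154, -586), -554)) = Add(1659761, Add(90244, -554)) = Add(1659761, 89690) = 1749451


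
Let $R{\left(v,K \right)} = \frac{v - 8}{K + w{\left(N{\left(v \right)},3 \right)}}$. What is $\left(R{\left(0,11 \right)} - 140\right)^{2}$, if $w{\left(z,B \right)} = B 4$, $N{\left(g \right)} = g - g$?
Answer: $\frac{10419984}{529} \approx 19698.0$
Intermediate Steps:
$N{\left(g \right)} = 0$
$w{\left(z,B \right)} = 4 B$
$R{\left(v,K \right)} = \frac{-8 + v}{12 + K}$ ($R{\left(v,K \right)} = \frac{v - 8}{K + 4 \cdot 3} = \frac{-8 + v}{K + 12} = \frac{-8 + v}{12 + K}$)
$\left(R{\left(0,11 \right)} - 140\right)^{2} = \left(\frac{-8 + 0}{12 + 11} - 140\right)^{2} = \left(\frac{1}{23} \left(-8\right) - 140\right)^{2} = \left(- \frac{8}{23} - 140\right)^{2} = \left(- \frac{3228}{23}\right)^{2} = \frac{10419984}{529}$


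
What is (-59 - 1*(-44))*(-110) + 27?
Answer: 1677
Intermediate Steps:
(-59 - 1*(-44))*(-110) + 27 = (-59 + 44)*(-110) + 27 = -15*(-110) + 27 = 1650 + 27 = 1677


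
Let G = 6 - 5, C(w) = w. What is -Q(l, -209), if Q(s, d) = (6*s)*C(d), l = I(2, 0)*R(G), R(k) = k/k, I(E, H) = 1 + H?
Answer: 1254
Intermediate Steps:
G = 1
R(k) = 1
l = 1 (l = (1 + 0)*1 = 1*1 = 1)
Q(s, d) = 6*d*s (Q(s, d) = (6*s)*d = 6*d*s)
-Q(l, -209) = -6*(-209) = -1*(-1254) = 1254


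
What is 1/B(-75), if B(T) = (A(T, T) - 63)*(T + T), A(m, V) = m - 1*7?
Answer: 1/21750 ≈ 4.5977e-5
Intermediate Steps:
A(m, V) = -7 + m (A(m, V) = m - 7 = -7 + m)
B(T) = 2*T*(-70 + T) (B(T) = ((-7 + T) - 63)*(T + T) = (-70 + T)*(2*T) = 2*T*(-70 + T))
1/B(-75) = 1/(2*(-75)*(-70 - 75)) = 1/(2*(-75)*(-145)) = 1/21750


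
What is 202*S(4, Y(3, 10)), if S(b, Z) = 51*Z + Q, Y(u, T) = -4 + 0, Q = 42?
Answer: -32724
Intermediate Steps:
Y(u, T) = -4
S(b, Z) = 42 + 51*Z (S(b, Z) = 51*Z + 42 = 42 + 51*Z)
202*S(4, Y(3, 10)) = 202*(42 + 51*(-4)) = 202*(42 - 204) = 202*(-162) = -32724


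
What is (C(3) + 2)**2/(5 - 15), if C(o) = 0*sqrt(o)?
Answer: -2/5 ≈ -0.40000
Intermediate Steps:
C(o) = 0
(C(3) + 2)**2/(5 - 15) = (0 + 2)**2/(5 - 15) = 2**2/(-10) = 4*(-1/10) = -2/5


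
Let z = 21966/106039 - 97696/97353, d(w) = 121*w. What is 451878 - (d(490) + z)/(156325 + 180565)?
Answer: 785767596880361044928/1738893911427315 ≈ 4.5188e+5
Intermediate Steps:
z = -8221130146/10323214767 (z = 21966*(1/106039) - 97696*1/97353 = 21966/106039 - 97696/97353 = -8221130146/10323214767 ≈ -0.79637)
451878 - (d(490) + z)/(156325 + 180565) = 451878 - (121*490 - 8221130146/10323214767)/(156325 + 180565) = 451878 - (59290 - 8221130146/10323214767)/336890 = 451878 - 612055182405284/(10323214767*336890) = 451878 - 1*306027591202642/1738893911427315 = 451878 - 306027591202642/1738893911427315 = 785767596880361044928/1738893911427315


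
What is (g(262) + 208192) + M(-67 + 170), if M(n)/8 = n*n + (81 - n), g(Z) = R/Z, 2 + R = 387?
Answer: 76737041/262 ≈ 2.9289e+5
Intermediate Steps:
R = 385 (R = -2 + 387 = 385)
g(Z) = 385/Z
M(n) = 648 - 8*n + 8*n**2 (M(n) = 8*(n*n + (81 - n)) = 8*(n**2 + (81 - n)) = 8*(81 + n**2 - n) = 648 - 8*n + 8*n**2)
(g(262) + 208192) + M(-67 + 170) = (385/262 + 208192) + (648 - 8*(-67 + 170) + 8*(-67 + 170)**2) = (385*(1/262) + 208192) + (648 - 8*103 + 8*103**2) = (385/262 + 208192) + (648 - 824 + 8*10609) = 54546689/262 + (648 - 824 + 84872) = 54546689/262 + 84696 = 76737041/262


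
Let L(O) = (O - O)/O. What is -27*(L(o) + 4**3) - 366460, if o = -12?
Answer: -368188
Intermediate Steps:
L(O) = 0 (L(O) = 0/O = 0)
-27*(L(o) + 4**3) - 366460 = -27*(0 + 4**3) - 366460 = -27*(0 + 64) - 366460 = -27*64 - 366460 = -1728 - 366460 = -368188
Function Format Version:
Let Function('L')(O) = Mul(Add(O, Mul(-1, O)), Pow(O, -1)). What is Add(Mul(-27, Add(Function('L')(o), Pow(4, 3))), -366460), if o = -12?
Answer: -368188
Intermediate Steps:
Function('L')(O) = 0 (Function('L')(O) = Mul(0, Pow(O, -1)) = 0)
Add(Mul(-27, Add(Function('L')(o), Pow(4, 3))), -366460) = Add(Mul(-27, Add(0, Pow(4, 3))), -366460) = Add(Mul(-27, Add(0, 64)), -366460) = Add(Mul(-27, 64), -366460) = Add(-1728, -366460) = -368188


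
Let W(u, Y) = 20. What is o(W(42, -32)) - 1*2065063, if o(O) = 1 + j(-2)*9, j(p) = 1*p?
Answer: -2065080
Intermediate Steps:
j(p) = p
o(O) = -17 (o(O) = 1 - 2*9 = 1 - 18 = -17)
o(W(42, -32)) - 1*2065063 = -17 - 1*2065063 = -17 - 2065063 = -2065080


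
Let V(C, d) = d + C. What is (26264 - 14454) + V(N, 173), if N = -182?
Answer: 11801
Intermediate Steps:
V(C, d) = C + d
(26264 - 14454) + V(N, 173) = (26264 - 14454) + (-182 + 173) = 11810 - 9 = 11801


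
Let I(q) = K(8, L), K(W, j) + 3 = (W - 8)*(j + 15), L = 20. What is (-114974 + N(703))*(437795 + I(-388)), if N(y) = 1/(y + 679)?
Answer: -34781275690032/691 ≈ -5.0335e+10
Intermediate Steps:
N(y) = 1/(679 + y)
K(W, j) = -3 + (-8 + W)*(15 + j) (K(W, j) = -3 + (W - 8)*(j + 15) = -3 + (-8 + W)*(15 + j))
I(q) = -3 (I(q) = -123 - 8*20 + 15*8 + 8*20 = -123 - 160 + 120 + 160 = -3)
(-114974 + N(703))*(437795 + I(-388)) = (-114974 + 1/(679 + 703))*(437795 - 3) = (-114974 + 1/1382)*437792 = -158894067/1382*437792 = -34781275690032/691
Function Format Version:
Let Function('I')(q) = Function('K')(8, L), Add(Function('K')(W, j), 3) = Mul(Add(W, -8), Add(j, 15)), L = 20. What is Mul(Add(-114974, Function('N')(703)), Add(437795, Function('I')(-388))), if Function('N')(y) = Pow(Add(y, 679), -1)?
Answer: Rational(-34781275690032, 691) ≈ -5.0335e+10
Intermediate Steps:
Function('N')(y) = Pow(Add(679, y), -1)
Function('K')(W, j) = Add(-3, Mul(Add(-8, W), Add(15, j))) (Function('K')(W, j) = Add(-3, Mul(Add(W, -8), Add(j, 15))) = Add(-3, Mul(Add(-8, W), Add(15, j))))
Function('I')(q) = -3 (Function('I')(q) = Add(-123, Mul(-8, 20), Mul(15, 8), Mul(8, 20)) = Add(-123, -160, 120, 160) = -3)
Mul(Add(-114974, Function('N')(703)), Add(437795, Function('I')(-388))) = Mul(Add(-114974, Pow(Add(679, 703), -1)), Add(437795, -3)) = Mul(Add(-114974, Pow(1382, -1)), 437792) = Mul(Add(-114974, Rational(1, 1382)), 437792) = Mul(Rational(-158894067, 1382), 437792) = Rational(-34781275690032, 691)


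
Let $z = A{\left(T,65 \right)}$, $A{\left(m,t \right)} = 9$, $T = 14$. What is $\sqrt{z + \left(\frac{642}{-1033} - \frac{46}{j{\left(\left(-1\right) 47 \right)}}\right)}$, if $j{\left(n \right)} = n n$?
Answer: $\frac{\sqrt{19700732441}}{48551} \approx 2.891$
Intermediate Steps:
$z = 9$
$j{\left(n \right)} = n^{2}$
$\sqrt{z + \left(\frac{642}{-1033} - \frac{46}{j{\left(\left(-1\right) 47 \right)}}\right)} = \sqrt{9 + \left(\frac{642}{-1033} - \frac{46}{\left(\left(-1\right) 47\right)^{2}}\right)} = \sqrt{9 - \left(\frac{642}{1033} + \frac{46}{\left(-47\right)^{2}}\right)} = \sqrt{9 - \left(\frac{642}{1033} + \frac{46}{2209}\right)} = \sqrt{9 - \frac{1465696}{2281897}} = \sqrt{\frac{19071377}{2281897}} = \frac{\sqrt{19700732441}}{48551}$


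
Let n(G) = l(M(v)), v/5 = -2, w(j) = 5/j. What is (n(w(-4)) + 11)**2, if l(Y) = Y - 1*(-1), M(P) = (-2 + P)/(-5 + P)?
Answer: 4096/25 ≈ 163.84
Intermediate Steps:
v = -10 (v = 5*(-2) = -10)
M(P) = (-2 + P)/(-5 + P)
l(Y) = 1 + Y (l(Y) = Y + 1 = 1 + Y)
n(G) = 9/5 (n(G) = 1 + (-2 - 10)/(-5 - 10) = 1 - 12/(-15) = 1 - 1/15*(-12) = 1 + 4/5 = 9/5)
(n(w(-4)) + 11)**2 = (9/5 + 11)**2 = (64/5)**2 = 4096/25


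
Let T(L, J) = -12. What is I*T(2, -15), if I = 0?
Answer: 0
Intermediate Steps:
I*T(2, -15) = 0*(-12) = 0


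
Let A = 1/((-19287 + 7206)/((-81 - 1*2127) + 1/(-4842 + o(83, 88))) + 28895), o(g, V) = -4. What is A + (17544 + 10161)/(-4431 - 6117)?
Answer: -2855739742901531/1087267267113996 ≈ -2.6265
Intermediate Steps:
A = 10699969/309234148781 (A = 1/((-19287 + 7206)/((-81 - 1*2127) + 1/(-4842 - 4)) + 28895) = 1/(-12081/((-81 - 2127) + 1/(-4846)) + 28895) = 1/(-12081/(-2208 - 1/4846) + 28895) = 1/(-12081/(-10699969/4846) + 28895) = 1/(-12081*(-4846/10699969) + 28895) = 1/(58544526/10699969 + 28895) = 1/(309234148781/10699969) = 10699969/309234148781 ≈ 3.4601e-5)
A + (17544 + 10161)/(-4431 - 6117) = 10699969/309234148781 + (17544 + 10161)/(-4431 - 6117) = 10699969/309234148781 + 27705/(-10548) = 10699969/309234148781 + 27705*(-1/10548) = 10699969/309234148781 - 9235/3516 = -2855739742901531/1087267267113996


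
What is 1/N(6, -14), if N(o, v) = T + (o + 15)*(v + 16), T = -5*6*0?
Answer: 1/42 ≈ 0.023810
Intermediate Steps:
T = 0 (T = -30*0 = 0)
N(o, v) = (15 + o)*(16 + v) (N(o, v) = 0 + (o + 15)*(v + 16) = 0 + (15 + o)*(16 + v) = (15 + o)*(16 + v))
1/N(6, -14) = 1/(240 + 15*(-14) + 16*6 + 6*(-14)) = 1/(240 - 210 + 96 - 84) = 1/42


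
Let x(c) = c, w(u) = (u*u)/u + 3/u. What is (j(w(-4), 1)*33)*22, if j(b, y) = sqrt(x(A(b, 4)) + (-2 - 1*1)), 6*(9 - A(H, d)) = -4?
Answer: 484*sqrt(15) ≈ 1874.5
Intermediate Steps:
A(H, d) = 29/3 (A(H, d) = 9 - 1/6*(-4) = 9 + 2/3 = 29/3)
w(u) = u + 3/u (w(u) = u**2/u + 3/u = u + 3/u)
j(b, y) = 2*sqrt(15)/3 (j(b, y) = sqrt(29/3 + (-2 - 1*1)) = sqrt(29/3 + (-2 - 1)) = sqrt(29/3 - 3) = sqrt(20/3) = 2*sqrt(15)/3)
(j(w(-4), 1)*33)*22 = ((2*sqrt(15)/3)*33)*22 = (22*sqrt(15))*22 = 484*sqrt(15)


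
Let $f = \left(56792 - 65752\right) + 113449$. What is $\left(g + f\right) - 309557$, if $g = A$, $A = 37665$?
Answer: $-167403$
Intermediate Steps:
$f = 104489$ ($f = -8960 + 113449 = 104489$)
$g = 37665$
$\left(g + f\right) - 309557 = \left(37665 + 104489\right) - 309557 = 142154 - 309557 = -167403$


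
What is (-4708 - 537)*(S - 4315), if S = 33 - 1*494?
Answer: 25050120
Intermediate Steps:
S = -461 (S = 33 - 494 = -461)
(-4708 - 537)*(S - 4315) = (-4708 - 537)*(-461 - 4315) = -5245*(-4776) = 25050120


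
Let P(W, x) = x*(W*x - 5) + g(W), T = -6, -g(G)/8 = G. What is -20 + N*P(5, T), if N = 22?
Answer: 3720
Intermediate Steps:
g(G) = -8*G
P(W, x) = -8*W + x*(-5 + W*x) (P(W, x) = x*(W*x - 5) - 8*W = x*(-5 + W*x) - 8*W = -8*W + x*(-5 + W*x))
-20 + N*P(5, T) = -20 + 22*(-8*5 - 5*(-6) + 5*(-6)**2) = -20 + 22*(-40 + 30 + 5*36) = -20 + 22*(-40 + 30 + 180) = -20 + 22*170 = -20 + 3740 = 3720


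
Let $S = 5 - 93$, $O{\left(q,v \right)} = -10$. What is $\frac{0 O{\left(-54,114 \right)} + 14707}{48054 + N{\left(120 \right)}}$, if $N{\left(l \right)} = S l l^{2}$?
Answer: $- \frac{14707}{152015946} \approx -9.6746 \cdot 10^{-5}$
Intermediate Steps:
$S = -88$
$N{\left(l \right)} = - 88 l^{3}$ ($N{\left(l \right)} = - 88 l l^{2} = - 88 l^{3}$)
$\frac{0 O{\left(-54,114 \right)} + 14707}{48054 + N{\left(120 \right)}} = \frac{0 \left(-10\right) + 14707}{48054 - 88 \cdot 120^{3}} = \frac{0 + 14707}{48054 - 152064000} = \frac{14707}{48054 - 152064000} = \frac{14707}{-152015946} = 14707 \left(- \frac{1}{152015946}\right) = - \frac{14707}{152015946}$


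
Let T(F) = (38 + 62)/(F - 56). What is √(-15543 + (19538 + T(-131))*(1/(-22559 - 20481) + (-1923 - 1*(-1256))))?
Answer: I*√13205641940623701195/1006060 ≈ 3612.1*I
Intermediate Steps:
T(F) = 100/(-56 + F)
√(-15543 + (19538 + T(-131))*(1/(-22559 - 20481) + (-1923 - 1*(-1256)))) = √(-15543 + (19538 + 100/(-56 - 131))*(1/(-22559 - 20481) + (-1923 - 1*(-1256)))) = √(-15543 + (19538 + 100/(-187))*(1/(-43040) + (-1923 + 1256))) = √(-15543 + (19538 + 100*(-1/187))*(-1/43040 - 667)) = √(-15543 + (19538 - 100/187)*(-28707681/43040)) = √(-15543 + (3653506/187)*(-28707681/43040)) = √(-15543 - 52441842389793/4024240) = √(-52504391152113/4024240) = I*√13205641940623701195/1006060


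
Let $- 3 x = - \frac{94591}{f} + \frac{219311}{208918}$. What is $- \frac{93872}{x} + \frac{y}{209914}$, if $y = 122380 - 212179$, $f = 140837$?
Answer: $\frac{579788839051657038451}{778454927394622} \approx 7.4479 \cdot 10^{5}$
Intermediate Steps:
$y = -89799$
$x = - \frac{3708446923}{29423384366}$ ($x = - \frac{- \frac{94591}{140837} + \frac{219311}{208918}}{3} = \left(- \frac{1}{3}\right) \frac{11125340769}{29423384366} = - \frac{3708446923}{29423384366} \approx -0.12604$)
$- \frac{93872}{x} + \frac{y}{209914} = - \frac{93872}{- \frac{3708446923}{29423384366}} - \frac{89799}{209914} = \left(-93872\right) \left(- \frac{29423384366}{3708446923}\right) - \frac{89799}{209914} = \frac{2762031937205152}{3708446923} - \frac{89799}{209914} = \frac{579788839051657038451}{778454927394622}$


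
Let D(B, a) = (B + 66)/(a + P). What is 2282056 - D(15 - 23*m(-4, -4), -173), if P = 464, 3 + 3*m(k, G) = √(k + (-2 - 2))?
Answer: 664078192/291 + 46*I*√2/873 ≈ 2.2821e+6 + 0.074518*I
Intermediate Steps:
m(k, G) = -1 + √(-4 + k)/3 (m(k, G) = -1 + √(k + (-2 - 2))/3 = -1 + √(k - 4)/3 = -1 + √(-4 + k)/3)
D(B, a) = (66 + B)/(464 + a) (D(B, a) = (B + 66)/(a + 464) = (66 + B)/(464 + a))
2282056 - D(15 - 23*m(-4, -4), -173) = 2282056 - (66 + (15 - 23*(-1 + √(-4 - 4)/3)))/(464 - 173) = 2282056 - (66 + (15 - 23*(-1 + √(-8)/3)))/291 = 2282056 - (66 + (15 - 23*(-1 + (2*I*√2)/3)))/291 = 2282056 - (66 + (15 - 23*(-1 + 2*I*√2/3)))/291 = 2282056 - (66 + (15 + (23 - 46*I*√2/3)))/291 = 2282056 - (66 + (38 - 46*I*√2/3))/291 = 2282056 - (104 - 46*I*√2/3)/291 = 2282056 - (104/291 - 46*I*√2/873) = 2282056 + (-104/291 + 46*I*√2/873) = 664078192/291 + 46*I*√2/873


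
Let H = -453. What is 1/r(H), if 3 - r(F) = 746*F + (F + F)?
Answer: 1/338847 ≈ 2.9512e-6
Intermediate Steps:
r(F) = 3 - 748*F (r(F) = 3 - (746*F + (F + F)) = 3 - (746*F + 2*F) = 3 - 748*F)
1/r(H) = 1/(3 - 748*(-453)) = 1/(3 + 338844) = 1/338847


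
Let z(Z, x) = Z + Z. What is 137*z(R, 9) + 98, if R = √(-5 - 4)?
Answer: 98 + 822*I ≈ 98.0 + 822.0*I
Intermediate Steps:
R = 3*I (R = √(-9) = 3*I ≈ 3.0*I)
z(Z, x) = 2*Z
137*z(R, 9) + 98 = 137*(2*(3*I)) + 98 = 137*(6*I) + 98 = 822*I + 98 = 98 + 822*I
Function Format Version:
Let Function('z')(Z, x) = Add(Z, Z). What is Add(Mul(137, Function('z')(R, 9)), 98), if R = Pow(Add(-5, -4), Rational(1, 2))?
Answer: Add(98, Mul(822, I)) ≈ Add(98.000, Mul(822.00, I))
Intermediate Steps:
R = Mul(3, I) (R = Pow(-9, Rational(1, 2)) = Mul(3, I) ≈ Mul(3.0000, I))
Function('z')(Z, x) = Mul(2, Z)
Add(Mul(137, Function('z')(R, 9)), 98) = Add(Mul(137, Mul(2, Mul(3, I))), 98) = Add(Mul(137, Mul(6, I)), 98) = Add(Mul(822, I), 98) = Add(98, Mul(822, I))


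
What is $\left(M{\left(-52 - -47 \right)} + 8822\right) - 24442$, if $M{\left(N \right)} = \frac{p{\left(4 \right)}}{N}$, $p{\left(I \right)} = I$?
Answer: $- \frac{78104}{5} \approx -15621.0$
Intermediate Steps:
$M{\left(N \right)} = \frac{4}{N}$
$\left(M{\left(-52 - -47 \right)} + 8822\right) - 24442 = \left(\frac{4}{-52 - -47} + 8822\right) - 24442 = \left(\frac{4}{-52 + 47} + 8822\right) - 24442 = \left(\frac{4}{-5} + 8822\right) - 24442 = \left(4 \left(- \frac{1}{5}\right) + 8822\right) - 24442 = \left(- \frac{4}{5} + 8822\right) - 24442 = \frac{44106}{5} - 24442 = - \frac{78104}{5}$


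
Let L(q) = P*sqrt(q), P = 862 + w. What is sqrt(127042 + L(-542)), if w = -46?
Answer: sqrt(127042 + 816*I*sqrt(542)) ≈ 357.42 + 26.576*I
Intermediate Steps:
P = 816 (P = 862 - 46 = 816)
L(q) = 816*sqrt(q)
sqrt(127042 + L(-542)) = sqrt(127042 + 816*sqrt(-542)) = sqrt(127042 + 816*(I*sqrt(542))) = sqrt(127042 + 816*I*sqrt(542))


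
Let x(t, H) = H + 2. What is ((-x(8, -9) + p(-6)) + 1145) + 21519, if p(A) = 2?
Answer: 22673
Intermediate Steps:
x(t, H) = 2 + H
((-x(8, -9) + p(-6)) + 1145) + 21519 = ((-(2 - 9) + 2) + 1145) + 21519 = ((-1*(-7) + 2) + 1145) + 21519 = ((7 + 2) + 1145) + 21519 = (9 + 1145) + 21519 = 1154 + 21519 = 22673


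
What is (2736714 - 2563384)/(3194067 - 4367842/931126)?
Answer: 8069603479/148703723080 ≈ 0.054266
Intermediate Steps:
(2736714 - 2563384)/(3194067 - 4367842/931126) = 173330/(3194067 - 4367842*1/931126) = 173330/(3194067 - 2183921/465563) = 173330/(1487037230800/465563) = 173330*(465563/1487037230800) = 8069603479/148703723080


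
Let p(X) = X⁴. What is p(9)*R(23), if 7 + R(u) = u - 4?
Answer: 78732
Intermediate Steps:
R(u) = -11 + u (R(u) = -7 + (u - 4) = -7 + (-4 + u) = -11 + u)
p(9)*R(23) = 9⁴*(-11 + 23) = 6561*12 = 78732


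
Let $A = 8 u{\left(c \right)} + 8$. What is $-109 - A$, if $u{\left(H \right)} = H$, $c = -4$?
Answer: $-85$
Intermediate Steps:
$A = -24$ ($A = 8 \left(-4\right) + 8 = -32 + 8 = -24$)
$-109 - A = -109 - -24 = -109 + 24 = -85$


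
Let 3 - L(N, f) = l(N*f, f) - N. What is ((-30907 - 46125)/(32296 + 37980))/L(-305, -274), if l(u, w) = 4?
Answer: 9629/2688057 ≈ 0.0035821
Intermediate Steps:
L(N, f) = -1 + N (L(N, f) = 3 - (4 - N) = 3 + (-4 + N) = -1 + N)
((-30907 - 46125)/(32296 + 37980))/L(-305, -274) = ((-30907 - 46125)/(32296 + 37980))/(-1 - 305) = -77032/70276/(-306) = -77032*1/70276*(-1/306) = -19258/17569*(-1/306) = 9629/2688057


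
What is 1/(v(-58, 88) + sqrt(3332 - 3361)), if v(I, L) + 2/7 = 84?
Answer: 4102/344817 - 49*I*sqrt(29)/344817 ≈ 0.011896 - 0.00076526*I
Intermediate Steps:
v(I, L) = 586/7 (v(I, L) = -2/7 + 84 = 586/7)
1/(v(-58, 88) + sqrt(3332 - 3361)) = 1/(586/7 + sqrt(3332 - 3361)) = 1/(586/7 + sqrt(-29)) = 1/(586/7 + I*sqrt(29))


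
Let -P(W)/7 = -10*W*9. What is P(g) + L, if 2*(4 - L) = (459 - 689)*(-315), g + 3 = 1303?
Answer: 782779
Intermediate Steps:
g = 1300 (g = -3 + 1303 = 1300)
P(W) = 630*W (P(W) = -7*(-10*W)*9 = -(-630)*W = 630*W)
L = -36221 (L = 4 - (459 - 689)*(-315)/2 = 4 - (-115)*(-315) = 4 - 1/2*72450 = 4 - 36225 = -36221)
P(g) + L = 630*1300 - 36221 = 819000 - 36221 = 782779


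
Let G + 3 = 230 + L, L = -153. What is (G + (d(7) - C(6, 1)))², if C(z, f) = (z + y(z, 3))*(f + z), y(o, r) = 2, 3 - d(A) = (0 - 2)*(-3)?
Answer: 225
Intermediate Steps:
d(A) = -3 (d(A) = 3 - (0 - 2)*(-3) = 3 - (-2)*(-3) = 3 - 1*6 = 3 - 6 = -3)
C(z, f) = (2 + z)*(f + z) (C(z, f) = (z + 2)*(f + z) = (2 + z)*(f + z))
G = 74 (G = -3 + (230 - 153) = -3 + 77 = 74)
(G + (d(7) - C(6, 1)))² = (74 + (-3 - (6² + 2*1 + 2*6 + 1*6)))² = (74 + (-3 - (36 + 2 + 12 + 6)))² = (74 + (-3 - 1*56))² = (74 + (-3 - 56))² = (74 - 59)² = 15² = 225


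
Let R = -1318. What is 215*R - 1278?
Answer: -284648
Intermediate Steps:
215*R - 1278 = 215*(-1318) - 1278 = -283370 - 1278 = -284648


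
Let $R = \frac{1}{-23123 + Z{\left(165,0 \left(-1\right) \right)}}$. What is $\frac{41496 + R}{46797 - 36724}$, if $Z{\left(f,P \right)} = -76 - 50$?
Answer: $\frac{964740503}{234187177} \approx 4.1195$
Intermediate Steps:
$Z{\left(f,P \right)} = -126$
$R = - \frac{1}{23249}$ ($R = \frac{1}{-23123 - 126} = \frac{1}{-23249} = - \frac{1}{23249} \approx -4.3013 \cdot 10^{-5}$)
$\frac{41496 + R}{46797 - 36724} = \frac{41496 - \frac{1}{23249}}{46797 - 36724} = \frac{964740503}{23249 \cdot 10073} = \frac{964740503}{23249} \cdot \frac{1}{10073} = \frac{964740503}{234187177}$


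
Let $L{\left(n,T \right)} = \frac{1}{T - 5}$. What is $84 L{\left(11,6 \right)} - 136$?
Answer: $-52$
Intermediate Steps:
$L{\left(n,T \right)} = \frac{1}{-5 + T}$
$84 L{\left(11,6 \right)} - 136 = \frac{84}{-5 + 6} - 136 = \frac{84}{1} - 136 = 84 \cdot 1 - 136 = 84 - 136 = -52$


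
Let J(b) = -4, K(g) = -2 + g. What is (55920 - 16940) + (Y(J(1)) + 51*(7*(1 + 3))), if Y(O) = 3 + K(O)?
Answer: 40405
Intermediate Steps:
Y(O) = 1 + O (Y(O) = 3 + (-2 + O) = 1 + O)
(55920 - 16940) + (Y(J(1)) + 51*(7*(1 + 3))) = (55920 - 16940) + ((1 - 4) + 51*(7*(1 + 3))) = 38980 + (-3 + 51*(7*4)) = 38980 + (-3 + 51*28) = 38980 + (-3 + 1428) = 38980 + 1425 = 40405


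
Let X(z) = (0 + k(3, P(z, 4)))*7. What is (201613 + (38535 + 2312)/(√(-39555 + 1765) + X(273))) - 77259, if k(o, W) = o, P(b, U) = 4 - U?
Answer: 4755035561/38231 - 40847*I*√37790/38231 ≈ 1.2438e+5 - 207.7*I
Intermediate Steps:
X(z) = 21 (X(z) = (0 + 3)*7 = 3*7 = 21)
(201613 + (38535 + 2312)/(√(-39555 + 1765) + X(273))) - 77259 = (201613 + (38535 + 2312)/(√(-39555 + 1765) + 21)) - 77259 = (201613 + 40847/(√(-37790) + 21)) - 77259 = (201613 + 40847/(I*√37790 + 21)) - 77259 = (201613 + 40847/(21 + I*√37790)) - 77259 = 124354 + 40847/(21 + I*√37790)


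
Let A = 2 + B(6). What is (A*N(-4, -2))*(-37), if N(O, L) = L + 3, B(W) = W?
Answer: -296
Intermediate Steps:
N(O, L) = 3 + L
A = 8 (A = 2 + 6 = 8)
(A*N(-4, -2))*(-37) = (8*(3 - 2))*(-37) = (8*1)*(-37) = 8*(-37) = -296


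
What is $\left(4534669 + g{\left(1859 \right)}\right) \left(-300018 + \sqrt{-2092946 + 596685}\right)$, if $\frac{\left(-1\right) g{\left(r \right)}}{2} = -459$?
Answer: $-1360757740566 + 4535587 i \sqrt{1496261} \approx -1.3608 \cdot 10^{12} + 5.548 \cdot 10^{9} i$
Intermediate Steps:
$g{\left(r \right)} = 918$ ($g{\left(r \right)} = \left(-2\right) \left(-459\right) = 918$)
$\left(4534669 + g{\left(1859 \right)}\right) \left(-300018 + \sqrt{-2092946 + 596685}\right) = \left(4534669 + 918\right) \left(-300018 + \sqrt{-2092946 + 596685}\right) = 4535587 \left(-300018 + \sqrt{-1496261}\right) = 4535587 \left(-300018 + i \sqrt{1496261}\right) = -1360757740566 + 4535587 i \sqrt{1496261}$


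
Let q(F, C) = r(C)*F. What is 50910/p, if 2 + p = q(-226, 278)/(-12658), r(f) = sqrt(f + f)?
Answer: -67975440977/2552090 - 1213655369*sqrt(139)/2552090 ≈ -32242.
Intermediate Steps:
r(f) = sqrt(2)*sqrt(f) (r(f) = sqrt(2*f) = sqrt(2)*sqrt(f))
q(F, C) = F*sqrt(2)*sqrt(C) (q(F, C) = (sqrt(2)*sqrt(C))*F = F*sqrt(2)*sqrt(C))
p = -2 + 226*sqrt(139)/6329 (p = -2 - 226*sqrt(2)*sqrt(278)/(-12658) = -2 - 452*sqrt(139)*(-1/12658) = -2 + 226*sqrt(139)/6329 ≈ -1.5790)
50910/p = 50910/(-2 + 226*sqrt(139)/6329)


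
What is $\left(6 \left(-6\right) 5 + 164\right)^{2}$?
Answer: $256$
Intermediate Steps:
$\left(6 \left(-6\right) 5 + 164\right)^{2} = \left(\left(-36\right) 5 + 164\right)^{2} = \left(-180 + 164\right)^{2} = \left(-16\right)^{2} = 256$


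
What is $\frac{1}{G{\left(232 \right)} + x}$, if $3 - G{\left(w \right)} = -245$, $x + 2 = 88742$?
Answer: $\frac{1}{88988} \approx 1.1237 \cdot 10^{-5}$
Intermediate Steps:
$x = 88740$ ($x = -2 + 88742 = 88740$)
$G{\left(w \right)} = 248$ ($G{\left(w \right)} = 3 - -245 = 3 + 245 = 248$)
$\frac{1}{G{\left(232 \right)} + x} = \frac{1}{248 + 88740} = \frac{1}{88988}$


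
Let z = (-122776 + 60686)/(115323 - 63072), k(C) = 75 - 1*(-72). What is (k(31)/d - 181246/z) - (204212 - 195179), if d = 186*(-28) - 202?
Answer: 4819998432093/33590690 ≈ 1.4349e+5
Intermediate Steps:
k(C) = 147 (k(C) = 75 + 72 = 147)
z = -62090/52251 ≈ -1.1883
d = -5410 (d = -5208 - 202 = -5410)
(k(31)/d - 181246/z) - (204212 - 195179) = (147/(-5410) - 181246/(-62090/52251)) - (204212 - 195179) = (147*(-1/5410) - 181246*(-52251/62090)) - 1*9033 = (-147/5410 + 4735142373/31045) - 9033 = 5123423134863/33590690 - 9033 = 4819998432093/33590690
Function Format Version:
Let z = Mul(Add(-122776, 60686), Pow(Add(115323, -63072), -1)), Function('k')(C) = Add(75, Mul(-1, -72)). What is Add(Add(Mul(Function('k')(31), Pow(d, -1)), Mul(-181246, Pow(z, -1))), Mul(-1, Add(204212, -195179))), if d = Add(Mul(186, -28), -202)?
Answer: Rational(4819998432093, 33590690) ≈ 1.4349e+5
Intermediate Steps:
Function('k')(C) = 147 (Function('k')(C) = Add(75, 72) = 147)
z = Rational(-62090, 52251) (z = Mul(-62090, Pow(52251, -1)) = Mul(-62090, Rational(1, 52251)) = Rational(-62090, 52251) ≈ -1.1883)
d = -5410 (d = Add(-5208, -202) = -5410)
Add(Add(Mul(Function('k')(31), Pow(d, -1)), Mul(-181246, Pow(z, -1))), Mul(-1, Add(204212, -195179))) = Add(Add(Mul(147, Pow(-5410, -1)), Mul(-181246, Pow(Rational(-62090, 52251), -1))), Mul(-1, Add(204212, -195179))) = Add(Add(Mul(147, Rational(-1, 5410)), Mul(-181246, Rational(-52251, 62090))), Mul(-1, 9033)) = Add(Add(Rational(-147, 5410), Rational(4735142373, 31045)), -9033) = Add(Rational(5123423134863, 33590690), -9033) = Rational(4819998432093, 33590690)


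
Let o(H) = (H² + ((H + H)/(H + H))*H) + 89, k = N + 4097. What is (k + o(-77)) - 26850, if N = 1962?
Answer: -14850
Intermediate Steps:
k = 6059 (k = 1962 + 4097 = 6059)
o(H) = 89 + H + H² (o(H) = (H² + ((2*H)/((2*H)))*H) + 89 = (H² + ((2*H)*(1/(2*H)))*H) + 89 = (H² + 1*H) + 89 = (H² + H) + 89 = (H + H²) + 89 = 89 + H + H²)
(k + o(-77)) - 26850 = (6059 + (89 - 77 + (-77)²)) - 26850 = (6059 + (89 - 77 + 5929)) - 26850 = (6059 + 5941) - 26850 = 12000 - 26850 = -14850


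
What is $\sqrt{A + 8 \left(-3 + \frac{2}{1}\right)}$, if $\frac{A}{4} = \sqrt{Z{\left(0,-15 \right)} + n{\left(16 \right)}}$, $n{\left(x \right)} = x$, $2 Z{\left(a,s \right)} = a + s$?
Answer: $\sqrt{-8 + 2 \sqrt{34}} \approx 1.9136$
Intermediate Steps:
$Z{\left(a,s \right)} = \frac{a}{2} + \frac{s}{2}$ ($Z{\left(a,s \right)} = \frac{a + s}{2} = \frac{a}{2} + \frac{s}{2}$)
$A = 2 \sqrt{34}$ ($A = 4 \sqrt{\left(\frac{1}{2} \cdot 0 + \frac{1}{2} \left(-15\right)\right) + 16} = 4 \sqrt{\left(0 - \frac{15}{2}\right) + 16} = 4 \sqrt{- \frac{15}{2} + 16} = 4 \sqrt{\frac{17}{2}} = 4 \frac{\sqrt{34}}{2} = 2 \sqrt{34} \approx 11.662$)
$\sqrt{A + 8 \left(-3 + \frac{2}{1}\right)} = \sqrt{2 \sqrt{34} + 8 \left(-3 + \frac{2}{1}\right)} = \sqrt{2 \sqrt{34} + 8 \left(-3 + 2 \cdot 1\right)} = \sqrt{2 \sqrt{34} + 8 \left(-3 + 2\right)} = \sqrt{2 \sqrt{34} + 8 \left(-1\right)} = \sqrt{2 \sqrt{34} - 8} = \sqrt{-8 + 2 \sqrt{34}}$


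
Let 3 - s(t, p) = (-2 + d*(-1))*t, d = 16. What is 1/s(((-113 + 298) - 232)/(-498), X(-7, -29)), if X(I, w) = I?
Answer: 83/390 ≈ 0.21282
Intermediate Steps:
s(t, p) = 3 + 18*t (s(t, p) = 3 - (-2 + 16*(-1))*t = 3 - (-2 - 16)*t = 3 - (-18)*t = 3 + 18*t)
1/s(((-113 + 298) - 232)/(-498), X(-7, -29)) = 1/(3 + 18*(((-113 + 298) - 232)/(-498))) = 1/(3 + 18*((185 - 232)*(-1/498))) = 1/(3 + 18*(-47*(-1/498))) = 1/(3 + 18*(47/498)) = 1/(3 + 141/83) = 1/(390/83) = 83/390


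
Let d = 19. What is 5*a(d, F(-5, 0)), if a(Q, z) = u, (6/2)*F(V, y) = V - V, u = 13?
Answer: 65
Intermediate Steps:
F(V, y) = 0 (F(V, y) = (V - V)/3 = (⅓)*0 = 0)
a(Q, z) = 13
5*a(d, F(-5, 0)) = 5*13 = 65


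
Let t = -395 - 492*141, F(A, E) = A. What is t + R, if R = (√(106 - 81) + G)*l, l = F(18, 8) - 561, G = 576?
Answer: -385250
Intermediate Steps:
l = -543 (l = 18 - 561 = -543)
t = -69767 (t = -395 - 69372 = -69767)
R = -315483 (R = (√(106 - 81) + 576)*(-543) = (√25 + 576)*(-543) = (5 + 576)*(-543) = 581*(-543) = -315483)
t + R = -69767 - 315483 = -385250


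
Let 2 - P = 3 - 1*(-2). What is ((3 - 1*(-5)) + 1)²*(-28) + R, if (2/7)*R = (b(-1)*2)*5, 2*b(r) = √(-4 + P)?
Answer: -2268 + 35*I*√7/2 ≈ -2268.0 + 46.301*I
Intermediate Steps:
P = -3 (P = 2 - (3 - 1*(-2)) = 2 - (3 + 2) = 2 - 1*5 = 2 - 5 = -3)
b(r) = I*√7/2 (b(r) = √(-4 - 3)/2 = √(-7)/2 = (I*√7)/2 = I*√7/2)
R = 35*I*√7/2 (R = 7*(((I*√7/2)*2)*5)/2 = 7*((I*√7)*5)/2 = 7*(5*I*√7)/2 = 35*I*√7/2 ≈ 46.301*I)
((3 - 1*(-5)) + 1)²*(-28) + R = ((3 - 1*(-5)) + 1)²*(-28) + 35*I*√7/2 = ((3 + 5) + 1)²*(-28) + 35*I*√7/2 = (8 + 1)²*(-28) + 35*I*√7/2 = 9²*(-28) + 35*I*√7/2 = 81*(-28) + 35*I*√7/2 = -2268 + 35*I*√7/2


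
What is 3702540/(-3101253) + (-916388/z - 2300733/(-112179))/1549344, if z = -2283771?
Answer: -163291776082985257672145/136774980235214033584032 ≈ -1.1939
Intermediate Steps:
3702540/(-3101253) + (-916388/z - 2300733/(-112179))/1549344 = 3702540/(-3101253) + (-916388/(-2283771) - 2300733/(-112179))/1549344 = 3702540*(-1/3101253) + (-916388*(-1/2283771) - 2300733*(-1/112179))*(1/1549344) = -1234180/1033751 + (916388/2283771 + 766911/37393)*(1/1549344) = -1234180/1033751 + (1785715597865/85397049003)*(1/1549344) = -1234180/1033751 + 1785715597865/132309405490504032 = -163291776082985257672145/136774980235214033584032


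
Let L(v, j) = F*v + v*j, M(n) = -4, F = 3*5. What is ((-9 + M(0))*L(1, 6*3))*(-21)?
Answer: 9009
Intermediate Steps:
F = 15
L(v, j) = 15*v + j*v (L(v, j) = 15*v + v*j = 15*v + j*v)
((-9 + M(0))*L(1, 6*3))*(-21) = ((-9 - 4)*(1*(15 + 6*3)))*(-21) = -13*(15 + 18)*(-21) = -13*33*(-21) = -429*(-21) = 9009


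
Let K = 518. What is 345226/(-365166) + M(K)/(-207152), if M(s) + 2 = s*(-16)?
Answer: -17121757553/18911216808 ≈ -0.90538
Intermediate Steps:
M(s) = -2 - 16*s (M(s) = -2 + s*(-16) = -2 - 16*s)
345226/(-365166) + M(K)/(-207152) = 345226/(-365166) + (-2 - 16*518)/(-207152) = 345226*(-1/365166) + (-2 - 8288)*(-1/207152) = -172613/182583 - 8290*(-1/207152) = -172613/182583 + 4145/103576 = -17121757553/18911216808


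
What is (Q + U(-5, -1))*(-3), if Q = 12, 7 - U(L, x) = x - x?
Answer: -57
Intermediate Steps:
U(L, x) = 7 (U(L, x) = 7 - (x - x) = 7 - 1*0 = 7 + 0 = 7)
(Q + U(-5, -1))*(-3) = (12 + 7)*(-3) = 19*(-3) = -57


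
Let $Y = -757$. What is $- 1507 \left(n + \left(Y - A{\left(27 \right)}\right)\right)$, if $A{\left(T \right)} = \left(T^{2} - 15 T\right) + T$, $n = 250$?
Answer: $1293006$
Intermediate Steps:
$A{\left(T \right)} = T^{2} - 14 T$
$- 1507 \left(n + \left(Y - A{\left(27 \right)}\right)\right) = - 1507 \left(250 - \left(757 + 27 \left(-14 + 27\right)\right)\right) = - 1507 \left(250 - \left(757 + 27 \cdot 13\right)\right) = - 1507 \left(250 - 1108\right) = \left(-1507\right) \left(-858\right) = 1293006$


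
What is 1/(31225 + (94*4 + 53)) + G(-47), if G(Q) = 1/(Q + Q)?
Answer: -7890/743869 ≈ -0.010607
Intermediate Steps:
G(Q) = 1/(2*Q)
1/(31225 + (94*4 + 53)) + G(-47) = 1/(31225 + (94*4 + 53)) + (½)/(-47) = 1/(31225 + (376 + 53)) + (½)*(-1/47) = 1/(31225 + 429) - 1/94 = 1/31654 - 1/94 = -7890/743869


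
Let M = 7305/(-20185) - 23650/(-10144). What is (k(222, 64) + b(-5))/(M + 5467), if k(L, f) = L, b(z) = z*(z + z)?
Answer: 5569380608/111980782421 ≈ 0.049735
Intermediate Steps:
b(z) = 2*z² (b(z) = z*(2*z) = 2*z²)
M = 40327333/20475664 (M = 7305*(-1/20185) - 23650*(-1/10144) = -1461/4037 + 11825/5072 = 40327333/20475664 ≈ 1.9695)
(k(222, 64) + b(-5))/(M + 5467) = (222 + 2*(-5)²)/(40327333/20475664 + 5467) = (222 + 2*25)/(111980782421/20475664) = (222 + 50)*(20475664/111980782421) = 272*(20475664/111980782421) = 5569380608/111980782421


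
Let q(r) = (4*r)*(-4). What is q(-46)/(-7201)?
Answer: -736/7201 ≈ -0.10221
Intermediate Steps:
q(r) = -16*r
q(-46)/(-7201) = -16*(-46)/(-7201) = 736*(-1/7201) = -736/7201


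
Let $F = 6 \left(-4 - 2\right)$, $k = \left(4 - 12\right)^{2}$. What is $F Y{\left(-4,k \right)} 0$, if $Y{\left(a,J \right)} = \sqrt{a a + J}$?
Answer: $0$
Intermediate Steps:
$k = 64$ ($k = \left(4 - 12\right)^{2} = \left(-8\right)^{2} = 64$)
$Y{\left(a,J \right)} = \sqrt{J + a^{2}}$ ($Y{\left(a,J \right)} = \sqrt{a^{2} + J} = \sqrt{J + a^{2}}$)
$F = -36$ ($F = 6 \left(-6\right) = -36$)
$F Y{\left(-4,k \right)} 0 = - 36 \sqrt{64 + \left(-4\right)^{2}} \cdot 0 = - 36 \sqrt{64 + 16} \cdot 0 = - 36 \sqrt{80} \cdot 0 = - 36 \cdot 4 \sqrt{5} \cdot 0 = \left(-36\right) 0 = 0$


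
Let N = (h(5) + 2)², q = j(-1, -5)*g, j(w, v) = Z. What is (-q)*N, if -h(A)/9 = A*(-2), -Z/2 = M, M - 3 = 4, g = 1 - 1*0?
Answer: 118496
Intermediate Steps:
g = 1 (g = 1 + 0 = 1)
M = 7 (M = 3 + 4 = 7)
Z = -14 (Z = -2*7 = -14)
j(w, v) = -14
h(A) = 18*A (h(A) = -9*A*(-2) = -(-18)*A = 18*A)
q = -14 (q = -14*1 = -14)
N = 8464 (N = (18*5 + 2)² = (90 + 2)² = 92² = 8464)
(-q)*N = -1*(-14)*8464 = 14*8464 = 118496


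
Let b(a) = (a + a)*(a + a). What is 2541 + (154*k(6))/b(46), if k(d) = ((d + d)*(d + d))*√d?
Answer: 2541 + 1386*√6/529 ≈ 2547.4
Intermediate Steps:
k(d) = 4*d^(5/2) (k(d) = ((2*d)*(2*d))*√d = (4*d²)*√d = 4*d^(5/2))
b(a) = 4*a² (b(a) = (2*a)*(2*a) = 4*a²)
2541 + (154*k(6))/b(46) = 2541 + (154*(4*6^(5/2)))/((4*46²)) = 2541 + (154*(4*(36*√6)))/((4*2116)) = 2541 + (154*(144*√6))/8464 = 2541 + (22176*√6)*(1/8464) = 2541 + 1386*√6/529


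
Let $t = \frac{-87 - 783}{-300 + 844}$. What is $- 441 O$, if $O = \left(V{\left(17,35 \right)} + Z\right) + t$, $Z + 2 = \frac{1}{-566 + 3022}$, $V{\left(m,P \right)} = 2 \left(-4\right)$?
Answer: $\frac{427130991}{83504} \approx 5115.1$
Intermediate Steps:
$V{\left(m,P \right)} = -8$
$t = - \frac{435}{272}$ ($t = - \frac{870}{544} = \left(-870\right) \frac{1}{544} = - \frac{435}{272} \approx -1.5993$)
$Z = - \frac{4911}{2456}$ ($Z = -2 + \frac{1}{-566 + 3022} = -2 + \frac{1}{2456} = - \frac{4911}{2456} \approx -1.9996$)
$O = - \frac{968551}{83504}$ ($O = \left(-8 - \frac{4911}{2456}\right) - \frac{435}{272} = - \frac{24559}{2456} - \frac{435}{272} = - \frac{968551}{83504} \approx -11.599$)
$- 441 O = \left(-441\right) \left(- \frac{968551}{83504}\right) = \frac{427130991}{83504}$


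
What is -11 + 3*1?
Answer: -8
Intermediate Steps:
-11 + 3*1 = -11 + 3 = -8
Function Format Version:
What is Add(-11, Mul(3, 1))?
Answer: -8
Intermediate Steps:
Add(-11, Mul(3, 1)) = Add(-11, 3) = -8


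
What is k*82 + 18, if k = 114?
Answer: 9366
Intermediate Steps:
k*82 + 18 = 114*82 + 18 = 9348 + 18 = 9366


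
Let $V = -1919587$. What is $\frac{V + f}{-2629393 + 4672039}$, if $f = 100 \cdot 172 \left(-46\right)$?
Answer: $- \frac{2710787}{2042646} \approx -1.3271$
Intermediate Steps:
$f = -791200$ ($f = 17200 \left(-46\right) = -791200$)
$\frac{V + f}{-2629393 + 4672039} = \frac{-1919587 - 791200}{-2629393 + 4672039} = - \frac{2710787}{2042646}$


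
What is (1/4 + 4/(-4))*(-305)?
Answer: 915/4 ≈ 228.75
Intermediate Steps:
(1/4 + 4/(-4))*(-305) = (1*(1/4) + 4*(-1/4))*(-305) = (1/4 - 1)*(-305) = -3/4*(-305) = 915/4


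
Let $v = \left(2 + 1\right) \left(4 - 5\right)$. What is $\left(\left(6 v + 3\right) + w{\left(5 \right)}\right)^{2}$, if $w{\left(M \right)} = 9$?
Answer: $36$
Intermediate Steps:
$v = -3$ ($v = 3 \left(-1\right) = -3$)
$\left(\left(6 v + 3\right) + w{\left(5 \right)}\right)^{2} = \left(\left(6 \left(-3\right) + 3\right) + 9\right)^{2} = \left(\left(-18 + 3\right) + 9\right)^{2} = \left(-15 + 9\right)^{2} = \left(-6\right)^{2} = 36$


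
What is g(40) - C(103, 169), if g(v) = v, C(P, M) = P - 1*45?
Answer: -18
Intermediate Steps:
C(P, M) = -45 + P (C(P, M) = P - 45 = -45 + P)
g(40) - C(103, 169) = 40 - (-45 + 103) = 40 - 1*58 = 40 - 58 = -18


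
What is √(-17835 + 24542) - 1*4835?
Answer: -4835 + √6707 ≈ -4753.1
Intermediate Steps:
√(-17835 + 24542) - 1*4835 = √6707 - 4835 = -4835 + √6707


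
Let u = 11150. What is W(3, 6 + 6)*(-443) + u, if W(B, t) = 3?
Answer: 9821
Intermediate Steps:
W(3, 6 + 6)*(-443) + u = 3*(-443) + 11150 = -1329 + 11150 = 9821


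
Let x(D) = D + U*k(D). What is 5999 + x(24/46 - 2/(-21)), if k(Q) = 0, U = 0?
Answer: 2897815/483 ≈ 5999.6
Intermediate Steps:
x(D) = D (x(D) = D + 0*0 = D + 0 = D)
5999 + x(24/46 - 2/(-21)) = 5999 + (24/46 - 2/(-21)) = 5999 + (24*(1/46) - 2*(-1/21)) = 5999 + (12/23 + 2/21) = 5999 + 298/483 = 2897815/483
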